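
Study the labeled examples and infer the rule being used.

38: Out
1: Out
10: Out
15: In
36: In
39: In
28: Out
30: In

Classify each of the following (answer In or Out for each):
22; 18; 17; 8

Out, In, Out, Out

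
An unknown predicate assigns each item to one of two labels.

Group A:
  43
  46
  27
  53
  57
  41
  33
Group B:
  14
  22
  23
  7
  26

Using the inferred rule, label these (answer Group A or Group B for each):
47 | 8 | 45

'Group A' ⟺ at least 27.
47: 47 ≥ 27 — has this property, so Group A.
8: 8 < 27 — doesn't qualify, so Group B.
45: 45 ≥ 27 — has this property, so Group A.

Group A, Group B, Group A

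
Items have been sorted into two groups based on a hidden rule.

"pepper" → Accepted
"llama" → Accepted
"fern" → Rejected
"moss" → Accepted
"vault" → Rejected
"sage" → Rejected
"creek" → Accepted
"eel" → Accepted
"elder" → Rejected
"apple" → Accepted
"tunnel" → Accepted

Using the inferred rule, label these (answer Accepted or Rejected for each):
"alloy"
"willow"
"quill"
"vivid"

Accepted, Accepted, Accepted, Rejected

A rule that fits every label: has a double letter — true of each 'Accepted' example, false of each 'Rejected' one.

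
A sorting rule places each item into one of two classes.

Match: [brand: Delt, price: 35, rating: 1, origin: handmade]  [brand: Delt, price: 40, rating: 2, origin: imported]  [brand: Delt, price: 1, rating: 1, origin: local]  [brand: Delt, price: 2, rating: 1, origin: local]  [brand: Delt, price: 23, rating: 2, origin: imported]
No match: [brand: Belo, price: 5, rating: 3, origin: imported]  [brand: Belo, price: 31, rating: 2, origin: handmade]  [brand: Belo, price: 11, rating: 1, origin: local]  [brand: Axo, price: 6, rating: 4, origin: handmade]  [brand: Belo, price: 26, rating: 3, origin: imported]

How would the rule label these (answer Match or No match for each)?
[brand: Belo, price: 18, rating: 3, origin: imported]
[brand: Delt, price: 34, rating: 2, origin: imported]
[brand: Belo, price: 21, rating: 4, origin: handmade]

No match, Match, No match

Looking at the examples, the only property every 'Match' case has and every 'No match' case lacks is: brand is Delt.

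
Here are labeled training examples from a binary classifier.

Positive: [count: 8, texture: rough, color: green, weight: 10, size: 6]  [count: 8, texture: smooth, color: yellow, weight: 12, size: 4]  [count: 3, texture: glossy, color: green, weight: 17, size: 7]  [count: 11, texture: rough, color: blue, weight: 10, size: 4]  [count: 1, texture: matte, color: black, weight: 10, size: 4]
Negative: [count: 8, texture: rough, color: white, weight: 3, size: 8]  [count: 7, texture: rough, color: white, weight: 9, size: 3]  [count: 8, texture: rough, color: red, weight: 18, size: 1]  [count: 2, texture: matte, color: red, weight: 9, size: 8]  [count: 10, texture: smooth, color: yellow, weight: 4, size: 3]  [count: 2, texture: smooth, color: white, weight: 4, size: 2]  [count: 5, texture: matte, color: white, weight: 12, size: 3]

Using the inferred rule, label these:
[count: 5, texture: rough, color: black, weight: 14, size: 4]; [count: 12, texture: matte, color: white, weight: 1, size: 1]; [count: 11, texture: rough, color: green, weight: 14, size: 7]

The classifier is using: size ≥ 4 AND size ≤ 7.
[count: 5, texture: rough, color: black, weight: 14, size: 4] → size = 4 → Positive.
[count: 12, texture: matte, color: white, weight: 1, size: 1] → size = 1 → Negative.
[count: 11, texture: rough, color: green, weight: 14, size: 7] → size = 7 → Positive.

Positive, Negative, Positive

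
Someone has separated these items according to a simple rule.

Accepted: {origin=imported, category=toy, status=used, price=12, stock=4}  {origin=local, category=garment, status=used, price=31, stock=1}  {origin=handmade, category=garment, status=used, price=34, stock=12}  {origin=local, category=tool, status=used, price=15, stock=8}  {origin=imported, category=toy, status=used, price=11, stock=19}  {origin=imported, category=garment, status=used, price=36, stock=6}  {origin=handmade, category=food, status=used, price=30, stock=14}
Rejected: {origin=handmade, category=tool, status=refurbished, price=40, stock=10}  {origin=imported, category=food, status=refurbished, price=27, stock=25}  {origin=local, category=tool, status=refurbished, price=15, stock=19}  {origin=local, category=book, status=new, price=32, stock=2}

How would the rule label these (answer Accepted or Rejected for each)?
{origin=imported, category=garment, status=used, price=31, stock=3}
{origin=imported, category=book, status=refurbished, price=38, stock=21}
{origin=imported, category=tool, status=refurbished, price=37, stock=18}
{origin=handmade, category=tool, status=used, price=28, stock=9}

The rule appears to be: status is used.
{origin=imported, category=garment, status=used, price=31, stock=3} — status is used, hence Accepted.
{origin=imported, category=book, status=refurbished, price=38, stock=21} — status is refurbished, hence Rejected.
{origin=imported, category=tool, status=refurbished, price=37, stock=18} — status is refurbished, hence Rejected.
{origin=handmade, category=tool, status=used, price=28, stock=9} — status is used, hence Accepted.

Accepted, Rejected, Rejected, Accepted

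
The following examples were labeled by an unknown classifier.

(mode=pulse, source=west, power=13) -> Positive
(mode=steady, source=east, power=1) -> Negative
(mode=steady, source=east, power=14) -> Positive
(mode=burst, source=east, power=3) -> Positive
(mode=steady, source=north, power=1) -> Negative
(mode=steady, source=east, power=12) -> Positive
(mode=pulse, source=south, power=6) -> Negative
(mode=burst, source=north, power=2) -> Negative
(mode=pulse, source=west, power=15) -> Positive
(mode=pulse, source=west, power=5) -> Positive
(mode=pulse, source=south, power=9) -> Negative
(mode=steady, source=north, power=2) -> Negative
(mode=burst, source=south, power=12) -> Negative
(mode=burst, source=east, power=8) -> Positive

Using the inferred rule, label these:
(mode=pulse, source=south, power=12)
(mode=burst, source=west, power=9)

Negative, Positive

A rule that fits every label: source is not south AND power ≥ 3 — true of each 'Positive' example, false of each 'Negative' one.
(mode=pulse, source=south, power=12): Negative (source is south, power = 12).
(mode=burst, source=west, power=9): Positive (source is west, power = 9).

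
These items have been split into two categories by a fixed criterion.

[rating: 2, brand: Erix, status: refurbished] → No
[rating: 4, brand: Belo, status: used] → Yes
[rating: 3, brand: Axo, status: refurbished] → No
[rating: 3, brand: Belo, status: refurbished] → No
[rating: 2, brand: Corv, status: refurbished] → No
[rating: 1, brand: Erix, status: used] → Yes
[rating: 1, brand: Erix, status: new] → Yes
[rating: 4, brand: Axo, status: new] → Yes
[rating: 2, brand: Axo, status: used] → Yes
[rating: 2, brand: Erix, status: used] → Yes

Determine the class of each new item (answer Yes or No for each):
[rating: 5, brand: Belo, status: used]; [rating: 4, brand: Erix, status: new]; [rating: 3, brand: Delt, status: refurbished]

Comparing the two groups points to one rule — status is not refurbished.
[rating: 5, brand: Belo, status: used]: status is used, fits → Yes. [rating: 4, brand: Erix, status: new]: status is new, fits → Yes. [rating: 3, brand: Delt, status: refurbished]: status is refurbished, doesn't match → No.

Yes, Yes, No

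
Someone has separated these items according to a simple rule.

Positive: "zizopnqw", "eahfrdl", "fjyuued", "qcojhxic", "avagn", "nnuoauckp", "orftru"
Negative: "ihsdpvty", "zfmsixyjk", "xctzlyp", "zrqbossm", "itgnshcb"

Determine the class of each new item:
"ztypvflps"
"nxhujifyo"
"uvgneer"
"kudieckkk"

Negative, Positive, Positive, Positive

The classifier is using: has ≥ 2 vowels.
Negative: "ztypvflps", since 0 vowels.
Positive: "nxhujifyo", since 3 vowels.
Positive: "uvgneer", since 3 vowels.
Positive: "kudieckkk", since 3 vowels.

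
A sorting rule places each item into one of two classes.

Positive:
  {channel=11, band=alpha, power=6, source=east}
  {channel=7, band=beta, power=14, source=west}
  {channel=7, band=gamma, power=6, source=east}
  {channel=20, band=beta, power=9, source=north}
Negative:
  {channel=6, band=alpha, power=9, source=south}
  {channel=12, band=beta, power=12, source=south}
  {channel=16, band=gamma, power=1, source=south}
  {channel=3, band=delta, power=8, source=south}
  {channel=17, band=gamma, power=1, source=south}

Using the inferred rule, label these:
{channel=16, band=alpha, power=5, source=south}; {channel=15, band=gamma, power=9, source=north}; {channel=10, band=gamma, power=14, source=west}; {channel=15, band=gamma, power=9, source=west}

The pattern is that an item is 'Positive' exactly when: source is not south.
{channel=16, band=alpha, power=5, source=south}: Negative (source is south).
{channel=15, band=gamma, power=9, source=north}: Positive (source is north).
{channel=10, band=gamma, power=14, source=west}: Positive (source is west).
{channel=15, band=gamma, power=9, source=west}: Positive (source is west).

Negative, Positive, Positive, Positive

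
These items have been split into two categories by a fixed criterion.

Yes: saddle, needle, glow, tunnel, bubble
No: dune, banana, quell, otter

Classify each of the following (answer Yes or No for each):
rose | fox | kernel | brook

The rule appears to be: even length AND contains 'l'.
rose: No (length 4, no 'l').
fox: No (length 3, no 'l').
kernel: Yes (length 6, has 'l').
brook: No (length 5, no 'l').

No, No, Yes, No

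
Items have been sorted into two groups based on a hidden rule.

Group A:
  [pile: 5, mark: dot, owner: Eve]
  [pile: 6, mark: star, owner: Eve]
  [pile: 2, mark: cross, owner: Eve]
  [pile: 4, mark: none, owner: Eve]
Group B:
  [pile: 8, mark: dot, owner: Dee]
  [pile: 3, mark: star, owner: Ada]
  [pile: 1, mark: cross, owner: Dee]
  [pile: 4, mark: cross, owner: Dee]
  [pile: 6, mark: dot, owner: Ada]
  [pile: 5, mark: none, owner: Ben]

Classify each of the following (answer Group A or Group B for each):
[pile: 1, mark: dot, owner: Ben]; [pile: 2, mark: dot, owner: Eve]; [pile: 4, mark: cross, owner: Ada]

Looking at the examples, the only property every 'Group A' case has and every 'Group B' case lacks is: owner is Eve.
[pile: 1, mark: dot, owner: Ben]: Group B (owner is Ben). [pile: 2, mark: dot, owner: Eve]: Group A (owner is Eve). [pile: 4, mark: cross, owner: Ada]: Group B (owner is Ada).

Group B, Group A, Group B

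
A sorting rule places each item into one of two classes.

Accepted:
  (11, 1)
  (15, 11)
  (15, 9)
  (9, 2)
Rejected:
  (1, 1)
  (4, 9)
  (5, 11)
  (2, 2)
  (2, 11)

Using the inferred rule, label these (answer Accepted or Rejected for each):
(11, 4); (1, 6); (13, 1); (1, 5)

The simplest hypothesis consistent with all the labels is: first > second.

Accepted, Rejected, Accepted, Rejected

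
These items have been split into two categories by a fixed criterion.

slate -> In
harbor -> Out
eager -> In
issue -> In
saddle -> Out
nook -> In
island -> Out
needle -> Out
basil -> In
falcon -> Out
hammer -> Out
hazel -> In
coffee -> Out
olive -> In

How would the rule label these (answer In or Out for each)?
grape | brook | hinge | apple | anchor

In, In, In, In, Out

One predicate separates the groups cleanly: length ≤ 5.
grape: In (length 5). brook: In (length 5). hinge: In (length 5). apple: In (length 5). anchor: Out (length 6).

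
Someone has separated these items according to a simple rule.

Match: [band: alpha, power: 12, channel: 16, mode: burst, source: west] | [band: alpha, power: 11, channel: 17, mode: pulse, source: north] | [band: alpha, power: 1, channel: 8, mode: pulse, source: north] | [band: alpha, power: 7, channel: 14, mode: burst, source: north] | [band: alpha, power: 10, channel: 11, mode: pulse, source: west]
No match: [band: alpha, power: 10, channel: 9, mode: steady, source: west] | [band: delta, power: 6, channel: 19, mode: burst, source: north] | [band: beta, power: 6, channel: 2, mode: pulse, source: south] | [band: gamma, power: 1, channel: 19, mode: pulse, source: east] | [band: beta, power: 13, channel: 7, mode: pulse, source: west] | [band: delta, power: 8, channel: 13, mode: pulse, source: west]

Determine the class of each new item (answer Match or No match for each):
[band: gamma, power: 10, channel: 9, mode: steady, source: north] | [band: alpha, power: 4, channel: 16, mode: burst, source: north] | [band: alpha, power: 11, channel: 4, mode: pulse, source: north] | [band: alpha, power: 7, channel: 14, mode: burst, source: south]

No match, Match, Match, Match

The common property of the 'Match' items is: band is alpha AND channel ≠ 9. No 'No match' item has it.
[band: gamma, power: 10, channel: 9, mode: steady, source: north]: band is gamma, channel = 9, fails this test → No match. [band: alpha, power: 4, channel: 16, mode: burst, source: north]: band is alpha, channel = 16, qualifies → Match. [band: alpha, power: 11, channel: 4, mode: pulse, source: north]: band is alpha, channel = 4, qualifies → Match. [band: alpha, power: 7, channel: 14, mode: burst, source: south]: band is alpha, channel = 14, qualifies → Match.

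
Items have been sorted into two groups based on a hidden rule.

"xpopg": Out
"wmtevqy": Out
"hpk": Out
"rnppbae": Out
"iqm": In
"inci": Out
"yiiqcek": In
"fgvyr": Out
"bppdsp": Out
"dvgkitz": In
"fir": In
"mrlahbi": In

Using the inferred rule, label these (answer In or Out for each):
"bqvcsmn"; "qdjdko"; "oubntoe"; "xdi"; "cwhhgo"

Every 'In' example satisfies: odd length AND contains 'i'. None of the 'Out' examples do.
"bqvcsmn" — length 7, no 'i', hence Out. "qdjdko" — length 6, no 'i', hence Out. "oubntoe" — length 7, no 'i', hence Out. "xdi" — length 3, has 'i', hence In. "cwhhgo" — length 6, no 'i', hence Out.

Out, Out, Out, In, Out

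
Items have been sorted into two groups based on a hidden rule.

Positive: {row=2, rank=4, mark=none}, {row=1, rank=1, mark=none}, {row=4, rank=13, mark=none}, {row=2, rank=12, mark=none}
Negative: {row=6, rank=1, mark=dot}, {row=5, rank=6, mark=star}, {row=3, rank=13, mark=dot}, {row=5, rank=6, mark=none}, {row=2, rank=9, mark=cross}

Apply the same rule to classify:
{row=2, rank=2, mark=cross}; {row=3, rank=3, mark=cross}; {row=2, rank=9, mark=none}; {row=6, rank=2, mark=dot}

Negative, Negative, Positive, Negative

One predicate separates the groups cleanly: mark is none AND row ≤ 4.
Negative: {row=2, rank=2, mark=cross}, since mark is cross, row = 2.
Negative: {row=3, rank=3, mark=cross}, since mark is cross, row = 3.
Positive: {row=2, rank=9, mark=none}, since mark is none, row = 2.
Negative: {row=6, rank=2, mark=dot}, since mark is dot, row = 6.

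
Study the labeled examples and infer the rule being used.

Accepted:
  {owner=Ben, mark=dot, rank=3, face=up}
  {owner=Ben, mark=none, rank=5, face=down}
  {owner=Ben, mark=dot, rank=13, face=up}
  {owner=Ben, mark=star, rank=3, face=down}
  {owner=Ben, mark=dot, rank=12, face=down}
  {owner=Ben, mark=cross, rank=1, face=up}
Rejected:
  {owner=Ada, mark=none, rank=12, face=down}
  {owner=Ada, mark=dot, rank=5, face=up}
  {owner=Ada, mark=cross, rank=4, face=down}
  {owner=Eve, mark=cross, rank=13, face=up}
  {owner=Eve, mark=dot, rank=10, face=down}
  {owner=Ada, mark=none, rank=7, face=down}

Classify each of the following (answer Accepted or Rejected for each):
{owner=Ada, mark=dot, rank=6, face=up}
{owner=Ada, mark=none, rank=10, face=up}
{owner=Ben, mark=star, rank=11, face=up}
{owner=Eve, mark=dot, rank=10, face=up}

Rejected, Rejected, Accepted, Rejected

A rule that fits every label: owner is Ben — true of each 'Accepted' example, false of each 'Rejected' one.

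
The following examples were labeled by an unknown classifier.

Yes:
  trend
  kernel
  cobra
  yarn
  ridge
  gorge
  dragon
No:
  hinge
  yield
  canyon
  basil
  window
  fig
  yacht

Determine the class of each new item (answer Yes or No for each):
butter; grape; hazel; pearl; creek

The rule appears to be: contains 'r'.
butter: has 'r' — meets the rule, so Yes.
grape: has 'r' — meets the rule, so Yes.
hazel: no 'r' — does not satisfy this, so No.
pearl: has 'r' — meets the rule, so Yes.
creek: has 'r' — meets the rule, so Yes.

Yes, Yes, No, Yes, Yes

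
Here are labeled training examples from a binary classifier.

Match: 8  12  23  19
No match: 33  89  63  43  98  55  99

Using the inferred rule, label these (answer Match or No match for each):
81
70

No match, No match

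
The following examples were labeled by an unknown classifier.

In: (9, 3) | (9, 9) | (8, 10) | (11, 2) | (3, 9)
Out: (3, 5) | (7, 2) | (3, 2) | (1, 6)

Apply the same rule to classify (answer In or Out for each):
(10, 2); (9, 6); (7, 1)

In, In, Out

The pattern is that an item is 'In' exactly when: sum ≥ 12.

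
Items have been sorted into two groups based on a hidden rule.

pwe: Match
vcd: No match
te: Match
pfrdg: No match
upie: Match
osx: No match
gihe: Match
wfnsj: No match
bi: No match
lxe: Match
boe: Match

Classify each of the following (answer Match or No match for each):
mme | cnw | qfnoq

Match, No match, No match

A rule that fits every label: contains 'e' — true of each 'Match' example, false of each 'No match' one.
mme: Match (has 'e').
cnw: No match (no 'e').
qfnoq: No match (no 'e').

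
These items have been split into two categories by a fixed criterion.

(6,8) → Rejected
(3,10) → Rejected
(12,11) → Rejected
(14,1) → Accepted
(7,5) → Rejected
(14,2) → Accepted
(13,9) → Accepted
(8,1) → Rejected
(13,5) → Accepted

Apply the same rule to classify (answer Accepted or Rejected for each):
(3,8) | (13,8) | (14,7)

Rejected, Accepted, Accepted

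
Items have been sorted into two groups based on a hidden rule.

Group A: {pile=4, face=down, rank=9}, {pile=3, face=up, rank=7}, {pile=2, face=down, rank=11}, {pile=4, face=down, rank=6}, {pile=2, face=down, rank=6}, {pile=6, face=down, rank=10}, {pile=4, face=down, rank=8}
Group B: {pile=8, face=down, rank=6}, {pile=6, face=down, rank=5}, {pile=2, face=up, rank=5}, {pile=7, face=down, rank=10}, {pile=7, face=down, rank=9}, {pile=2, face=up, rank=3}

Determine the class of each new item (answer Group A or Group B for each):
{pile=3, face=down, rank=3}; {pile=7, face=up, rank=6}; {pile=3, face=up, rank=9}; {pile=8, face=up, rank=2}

The rule appears to be: rank ≥ 6 AND pile ≤ 6.

Group B, Group B, Group A, Group B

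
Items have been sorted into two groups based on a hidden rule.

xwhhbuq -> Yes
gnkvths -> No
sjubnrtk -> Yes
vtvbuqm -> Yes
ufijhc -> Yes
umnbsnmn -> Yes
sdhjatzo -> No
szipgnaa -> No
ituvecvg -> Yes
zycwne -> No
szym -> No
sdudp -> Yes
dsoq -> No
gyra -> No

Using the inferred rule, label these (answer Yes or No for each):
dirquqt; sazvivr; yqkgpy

Yes, No, No

The pattern is that an item is 'Yes' exactly when: contains 'u'.
dirquqt — has 'u', hence Yes. sazvivr — no 'u', hence No. yqkgpy — no 'u', hence No.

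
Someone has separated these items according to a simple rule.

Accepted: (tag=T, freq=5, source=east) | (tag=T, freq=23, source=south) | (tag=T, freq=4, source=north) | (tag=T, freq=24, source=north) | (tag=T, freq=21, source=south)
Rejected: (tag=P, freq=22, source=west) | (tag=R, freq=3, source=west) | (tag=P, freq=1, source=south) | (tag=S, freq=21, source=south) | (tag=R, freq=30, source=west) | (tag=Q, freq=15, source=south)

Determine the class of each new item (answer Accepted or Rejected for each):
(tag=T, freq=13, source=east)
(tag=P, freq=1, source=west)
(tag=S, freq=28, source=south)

Accepted, Rejected, Rejected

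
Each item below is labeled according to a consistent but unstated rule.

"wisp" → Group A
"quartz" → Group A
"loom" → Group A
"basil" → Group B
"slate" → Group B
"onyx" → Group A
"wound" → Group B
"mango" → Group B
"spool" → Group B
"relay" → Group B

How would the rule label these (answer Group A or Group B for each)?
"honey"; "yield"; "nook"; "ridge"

Group B, Group B, Group A, Group B

Looking at the examples, the only property every 'Group A' case has and every 'Group B' case lacks is: even length.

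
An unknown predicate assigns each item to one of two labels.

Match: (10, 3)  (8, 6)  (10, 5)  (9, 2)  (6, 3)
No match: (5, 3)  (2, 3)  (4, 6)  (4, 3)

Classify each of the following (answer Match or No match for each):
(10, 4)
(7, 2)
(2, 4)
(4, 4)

The rule appears to be: first ≥ 6.
(10, 4) — first 10, hence Match.
(7, 2) — first 7, hence Match.
(2, 4) — first 2, hence No match.
(4, 4) — first 4, hence No match.

Match, Match, No match, No match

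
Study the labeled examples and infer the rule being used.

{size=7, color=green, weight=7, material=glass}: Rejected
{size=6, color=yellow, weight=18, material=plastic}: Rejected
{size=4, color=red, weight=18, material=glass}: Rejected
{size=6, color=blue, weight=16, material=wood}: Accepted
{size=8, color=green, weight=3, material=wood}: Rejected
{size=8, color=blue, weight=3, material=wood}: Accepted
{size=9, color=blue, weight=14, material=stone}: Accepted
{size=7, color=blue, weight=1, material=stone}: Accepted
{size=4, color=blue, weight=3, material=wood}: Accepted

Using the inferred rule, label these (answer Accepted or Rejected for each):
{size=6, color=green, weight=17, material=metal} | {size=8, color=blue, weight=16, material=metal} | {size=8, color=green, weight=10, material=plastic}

Rejected, Accepted, Rejected

'Accepted' ⟺ color is blue.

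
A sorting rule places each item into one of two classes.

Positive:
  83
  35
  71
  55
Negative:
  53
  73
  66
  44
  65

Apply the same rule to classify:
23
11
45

Rule: ≡ 3 (mod 4). This holds for each 'Positive' example and fails for each 'Negative' one.
23: 23 mod 4 = 3, qualifies → Positive.
11: 11 mod 4 = 3, qualifies → Positive.
45: 45 mod 4 = 1, doesn't match → Negative.

Positive, Positive, Negative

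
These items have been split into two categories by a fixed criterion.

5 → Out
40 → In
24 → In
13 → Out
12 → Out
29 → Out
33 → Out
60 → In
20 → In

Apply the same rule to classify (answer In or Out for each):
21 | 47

Rule: even AND at least 13. This holds for each 'In' example and fails for each 'Out' one.
21 — 21 is odd, 21 ≥ 13, hence Out. 47 — 47 is odd, 47 ≥ 13, hence Out.

Out, Out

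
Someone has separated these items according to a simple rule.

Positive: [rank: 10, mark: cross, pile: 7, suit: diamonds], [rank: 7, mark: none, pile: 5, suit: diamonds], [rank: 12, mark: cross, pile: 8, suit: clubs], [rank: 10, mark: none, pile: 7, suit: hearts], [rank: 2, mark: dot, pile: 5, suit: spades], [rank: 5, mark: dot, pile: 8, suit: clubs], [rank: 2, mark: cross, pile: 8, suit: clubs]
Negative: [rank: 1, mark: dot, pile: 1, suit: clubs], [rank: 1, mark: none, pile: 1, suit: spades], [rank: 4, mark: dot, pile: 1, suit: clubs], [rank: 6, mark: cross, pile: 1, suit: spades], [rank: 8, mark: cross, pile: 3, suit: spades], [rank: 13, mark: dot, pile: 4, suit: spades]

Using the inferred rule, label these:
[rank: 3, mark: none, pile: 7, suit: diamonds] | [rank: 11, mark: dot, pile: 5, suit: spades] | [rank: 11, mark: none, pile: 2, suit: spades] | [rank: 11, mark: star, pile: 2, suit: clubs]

One predicate separates the groups cleanly: pile ≥ 5.
[rank: 3, mark: none, pile: 7, suit: diamonds]: Positive (pile = 7). [rank: 11, mark: dot, pile: 5, suit: spades]: Positive (pile = 5). [rank: 11, mark: none, pile: 2, suit: spades]: Negative (pile = 2). [rank: 11, mark: star, pile: 2, suit: clubs]: Negative (pile = 2).

Positive, Positive, Negative, Negative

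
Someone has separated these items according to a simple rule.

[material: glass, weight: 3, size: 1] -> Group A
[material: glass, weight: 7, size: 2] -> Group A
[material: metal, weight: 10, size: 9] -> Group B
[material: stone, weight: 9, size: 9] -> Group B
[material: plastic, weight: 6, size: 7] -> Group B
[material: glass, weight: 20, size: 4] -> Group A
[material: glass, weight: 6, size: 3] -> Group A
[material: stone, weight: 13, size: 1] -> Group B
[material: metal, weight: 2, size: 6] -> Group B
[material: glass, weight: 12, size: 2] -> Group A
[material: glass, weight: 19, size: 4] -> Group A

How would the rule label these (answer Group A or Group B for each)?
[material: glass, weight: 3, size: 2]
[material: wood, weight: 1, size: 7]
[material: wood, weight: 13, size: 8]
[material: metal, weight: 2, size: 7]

Group A, Group B, Group B, Group B

The rule appears to be: material is glass.
[material: glass, weight: 3, size: 2] → material is glass → Group A. [material: wood, weight: 1, size: 7] → material is wood → Group B. [material: wood, weight: 13, size: 8] → material is wood → Group B. [material: metal, weight: 2, size: 7] → material is metal → Group B.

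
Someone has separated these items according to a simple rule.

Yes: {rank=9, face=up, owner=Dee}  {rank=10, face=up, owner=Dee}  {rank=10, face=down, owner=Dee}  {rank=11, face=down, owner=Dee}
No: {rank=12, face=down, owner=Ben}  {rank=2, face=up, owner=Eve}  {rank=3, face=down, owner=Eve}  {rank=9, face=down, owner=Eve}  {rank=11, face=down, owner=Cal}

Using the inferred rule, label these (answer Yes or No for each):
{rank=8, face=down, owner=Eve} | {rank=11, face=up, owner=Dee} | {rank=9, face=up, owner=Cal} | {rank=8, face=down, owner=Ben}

Looking at the examples, the only property every 'Yes' case has and every 'No' case lacks is: owner is Dee.
{rank=8, face=down, owner=Eve}: owner is Eve, fails this test → No. {rank=11, face=up, owner=Dee}: owner is Dee, matches → Yes. {rank=9, face=up, owner=Cal}: owner is Cal, fails this test → No. {rank=8, face=down, owner=Ben}: owner is Ben, fails this test → No.

No, Yes, No, No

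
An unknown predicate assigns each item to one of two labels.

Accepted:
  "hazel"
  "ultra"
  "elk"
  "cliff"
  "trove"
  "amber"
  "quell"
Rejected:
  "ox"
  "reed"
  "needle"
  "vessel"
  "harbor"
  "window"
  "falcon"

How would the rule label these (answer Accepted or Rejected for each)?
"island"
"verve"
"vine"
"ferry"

Rejected, Accepted, Rejected, Accepted

All 'Accepted' examples share one property — odd length — and every 'Rejected' example lacks it.
"island" — length 6, hence Rejected. "verve" — length 5, hence Accepted. "vine" — length 4, hence Rejected. "ferry" — length 5, hence Accepted.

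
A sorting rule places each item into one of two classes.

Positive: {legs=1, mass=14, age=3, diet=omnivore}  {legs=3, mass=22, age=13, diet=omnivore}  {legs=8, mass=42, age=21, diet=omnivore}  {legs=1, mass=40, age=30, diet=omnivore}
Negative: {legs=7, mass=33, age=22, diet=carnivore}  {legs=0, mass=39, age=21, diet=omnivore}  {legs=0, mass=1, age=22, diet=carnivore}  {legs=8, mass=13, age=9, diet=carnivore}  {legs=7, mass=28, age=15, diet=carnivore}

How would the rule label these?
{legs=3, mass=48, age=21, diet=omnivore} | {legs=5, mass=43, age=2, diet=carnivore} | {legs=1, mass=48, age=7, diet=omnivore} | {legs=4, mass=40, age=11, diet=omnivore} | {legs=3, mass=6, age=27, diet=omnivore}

The pattern is that an item is 'Positive' exactly when: diet is omnivore AND legs ≥ 1.
{legs=3, mass=48, age=21, diet=omnivore}: diet is omnivore, legs = 3, satisfies this → Positive.
{legs=5, mass=43, age=2, diet=carnivore}: diet is carnivore, legs = 5, does not satisfy this → Negative.
{legs=1, mass=48, age=7, diet=omnivore}: diet is omnivore, legs = 1, satisfies this → Positive.
{legs=4, mass=40, age=11, diet=omnivore}: diet is omnivore, legs = 4, satisfies this → Positive.
{legs=3, mass=6, age=27, diet=omnivore}: diet is omnivore, legs = 3, satisfies this → Positive.

Positive, Negative, Positive, Positive, Positive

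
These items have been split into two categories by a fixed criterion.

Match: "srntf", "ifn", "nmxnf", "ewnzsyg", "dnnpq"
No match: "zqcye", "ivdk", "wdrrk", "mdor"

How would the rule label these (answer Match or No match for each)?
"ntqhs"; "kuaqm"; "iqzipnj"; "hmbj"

Match, No match, Match, No match

One predicate separates the groups cleanly: contains 'n'.
"ntqhs": Match (has 'n'). "kuaqm": No match (no 'n'). "iqzipnj": Match (has 'n'). "hmbj": No match (no 'n').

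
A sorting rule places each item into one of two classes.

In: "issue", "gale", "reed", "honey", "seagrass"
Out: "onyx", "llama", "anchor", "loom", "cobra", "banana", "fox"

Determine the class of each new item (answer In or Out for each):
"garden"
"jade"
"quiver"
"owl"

In, In, In, Out

'In' ⟺ contains 'e'.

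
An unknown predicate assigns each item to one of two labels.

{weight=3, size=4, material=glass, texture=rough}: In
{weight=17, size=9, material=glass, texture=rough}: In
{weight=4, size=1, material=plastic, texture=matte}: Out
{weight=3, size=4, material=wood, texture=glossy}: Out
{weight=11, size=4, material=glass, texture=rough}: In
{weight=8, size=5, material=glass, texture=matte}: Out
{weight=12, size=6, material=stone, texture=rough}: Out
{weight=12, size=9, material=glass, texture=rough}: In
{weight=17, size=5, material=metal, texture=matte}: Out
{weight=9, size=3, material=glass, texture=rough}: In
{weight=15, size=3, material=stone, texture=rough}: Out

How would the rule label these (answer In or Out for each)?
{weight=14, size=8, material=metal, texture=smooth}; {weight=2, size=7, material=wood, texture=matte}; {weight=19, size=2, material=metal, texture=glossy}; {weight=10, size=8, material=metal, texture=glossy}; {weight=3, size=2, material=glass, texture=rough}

Out, Out, Out, Out, In

The common property of the 'In' items is: material is glass AND texture is rough. No 'Out' item has it.
{weight=14, size=8, material=metal, texture=smooth}: material is metal, texture is smooth — doesn't match, so Out. {weight=2, size=7, material=wood, texture=matte}: material is wood, texture is matte — doesn't match, so Out. {weight=19, size=2, material=metal, texture=glossy}: material is metal, texture is glossy — doesn't match, so Out. {weight=10, size=8, material=metal, texture=glossy}: material is metal, texture is glossy — doesn't match, so Out. {weight=3, size=2, material=glass, texture=rough}: material is glass, texture is rough — fits, so In.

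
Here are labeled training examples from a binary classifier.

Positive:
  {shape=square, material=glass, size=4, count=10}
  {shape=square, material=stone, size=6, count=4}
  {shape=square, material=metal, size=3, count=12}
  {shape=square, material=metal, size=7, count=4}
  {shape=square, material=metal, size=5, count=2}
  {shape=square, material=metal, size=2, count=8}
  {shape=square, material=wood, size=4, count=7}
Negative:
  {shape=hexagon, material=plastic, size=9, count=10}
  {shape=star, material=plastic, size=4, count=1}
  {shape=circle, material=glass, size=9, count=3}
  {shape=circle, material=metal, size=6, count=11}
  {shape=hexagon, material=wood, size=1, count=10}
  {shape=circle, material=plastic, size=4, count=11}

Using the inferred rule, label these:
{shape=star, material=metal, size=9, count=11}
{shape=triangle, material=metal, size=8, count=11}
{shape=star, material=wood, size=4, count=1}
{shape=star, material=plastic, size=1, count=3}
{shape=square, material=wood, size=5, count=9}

Negative, Negative, Negative, Negative, Positive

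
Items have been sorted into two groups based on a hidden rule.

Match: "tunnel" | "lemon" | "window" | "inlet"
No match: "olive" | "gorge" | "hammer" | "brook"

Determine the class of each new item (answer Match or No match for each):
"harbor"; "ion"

The simplest hypothesis consistent with all the labels is: contains 'n'.

No match, Match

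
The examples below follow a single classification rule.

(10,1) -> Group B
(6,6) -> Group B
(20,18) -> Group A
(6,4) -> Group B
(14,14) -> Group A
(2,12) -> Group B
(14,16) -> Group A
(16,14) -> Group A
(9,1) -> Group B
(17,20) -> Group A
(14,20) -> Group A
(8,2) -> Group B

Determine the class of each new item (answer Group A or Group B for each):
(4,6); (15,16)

Group B, Group A

Rule: sum ≥ 28. This holds for each 'Group A' example and fails for each 'Group B' one.
(4,6) — 4+6 = 10, hence Group B.
(15,16) — 15+16 = 31, hence Group A.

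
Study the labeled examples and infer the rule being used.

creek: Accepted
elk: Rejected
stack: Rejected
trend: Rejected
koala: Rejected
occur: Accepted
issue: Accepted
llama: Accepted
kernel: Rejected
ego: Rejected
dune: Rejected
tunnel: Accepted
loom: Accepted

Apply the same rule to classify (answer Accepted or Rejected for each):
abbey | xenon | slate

Accepted, Rejected, Rejected

One predicate separates the groups cleanly: has a double letter.
abbey → 'bb' doubled → Accepted.
xenon → no doubled letter → Rejected.
slate → no doubled letter → Rejected.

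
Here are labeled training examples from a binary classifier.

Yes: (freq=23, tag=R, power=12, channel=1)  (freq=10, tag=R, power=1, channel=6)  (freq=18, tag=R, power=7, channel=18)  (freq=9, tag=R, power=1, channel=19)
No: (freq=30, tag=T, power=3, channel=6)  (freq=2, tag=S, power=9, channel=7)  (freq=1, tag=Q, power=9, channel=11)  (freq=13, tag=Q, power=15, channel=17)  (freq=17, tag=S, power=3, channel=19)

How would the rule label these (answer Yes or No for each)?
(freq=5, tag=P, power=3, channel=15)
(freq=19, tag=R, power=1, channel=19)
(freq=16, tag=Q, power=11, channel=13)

No, Yes, No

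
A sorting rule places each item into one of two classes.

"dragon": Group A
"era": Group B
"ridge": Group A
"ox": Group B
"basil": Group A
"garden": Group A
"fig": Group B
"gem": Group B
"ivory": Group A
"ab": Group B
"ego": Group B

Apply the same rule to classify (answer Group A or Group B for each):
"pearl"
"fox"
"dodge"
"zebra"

Group A, Group B, Group A, Group A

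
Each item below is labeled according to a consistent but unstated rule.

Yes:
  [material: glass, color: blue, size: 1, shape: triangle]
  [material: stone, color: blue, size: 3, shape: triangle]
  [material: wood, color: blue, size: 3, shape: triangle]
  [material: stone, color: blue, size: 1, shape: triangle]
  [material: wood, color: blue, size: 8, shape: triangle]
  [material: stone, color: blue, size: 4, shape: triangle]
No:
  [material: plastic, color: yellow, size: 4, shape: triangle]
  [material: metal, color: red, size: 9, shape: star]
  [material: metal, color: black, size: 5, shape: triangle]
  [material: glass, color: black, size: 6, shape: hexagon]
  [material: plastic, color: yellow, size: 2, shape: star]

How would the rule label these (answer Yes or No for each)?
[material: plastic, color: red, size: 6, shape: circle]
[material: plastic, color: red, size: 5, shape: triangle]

No, No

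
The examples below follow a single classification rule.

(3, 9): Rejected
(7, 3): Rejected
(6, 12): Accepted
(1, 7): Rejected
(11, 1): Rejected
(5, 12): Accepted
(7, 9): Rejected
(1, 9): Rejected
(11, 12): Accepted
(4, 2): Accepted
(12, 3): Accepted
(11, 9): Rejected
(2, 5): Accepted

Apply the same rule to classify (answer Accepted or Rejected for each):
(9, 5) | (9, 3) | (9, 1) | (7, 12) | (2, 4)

Rejected, Rejected, Rejected, Accepted, Accepted

Comparing the two groups points to one rule — product is even.
Rejected: (9, 5), since 9·5 = 45.
Rejected: (9, 3), since 9·3 = 27.
Rejected: (9, 1), since 9·1 = 9.
Accepted: (7, 12), since 7·12 = 84.
Accepted: (2, 4), since 2·4 = 8.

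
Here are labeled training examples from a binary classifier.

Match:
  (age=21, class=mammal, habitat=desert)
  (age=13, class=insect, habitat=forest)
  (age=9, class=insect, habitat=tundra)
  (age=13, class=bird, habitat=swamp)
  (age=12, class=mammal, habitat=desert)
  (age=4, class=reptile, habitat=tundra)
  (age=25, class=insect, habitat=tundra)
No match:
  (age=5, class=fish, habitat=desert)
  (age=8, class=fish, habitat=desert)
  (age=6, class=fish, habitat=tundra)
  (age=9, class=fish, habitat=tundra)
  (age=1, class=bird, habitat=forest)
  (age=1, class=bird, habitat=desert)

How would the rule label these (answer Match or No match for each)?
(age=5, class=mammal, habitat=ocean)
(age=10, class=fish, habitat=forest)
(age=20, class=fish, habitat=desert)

The rule appears to be: class is not fish AND age ≥ 4.
(age=5, class=mammal, habitat=ocean) → class is mammal, age = 5 → Match.
(age=10, class=fish, habitat=forest) → class is fish, age = 10 → No match.
(age=20, class=fish, habitat=desert) → class is fish, age = 20 → No match.

Match, No match, No match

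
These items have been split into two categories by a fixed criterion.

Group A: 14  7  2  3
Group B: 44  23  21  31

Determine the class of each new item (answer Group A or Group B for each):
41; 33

Every 'Group A' example satisfies: at most 14. None of the 'Group B' examples do.
41: 41 > 14 — does not satisfy this, so Group B.
33: 33 > 14 — does not satisfy this, so Group B.

Group B, Group B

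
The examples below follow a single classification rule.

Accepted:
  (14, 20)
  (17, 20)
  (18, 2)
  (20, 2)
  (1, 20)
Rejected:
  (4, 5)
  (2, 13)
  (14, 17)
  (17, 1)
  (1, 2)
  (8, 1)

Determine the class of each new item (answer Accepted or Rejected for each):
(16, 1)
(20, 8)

Rejected, Accepted

The simplest hypothesis consistent with all the labels is: max ≥ 18.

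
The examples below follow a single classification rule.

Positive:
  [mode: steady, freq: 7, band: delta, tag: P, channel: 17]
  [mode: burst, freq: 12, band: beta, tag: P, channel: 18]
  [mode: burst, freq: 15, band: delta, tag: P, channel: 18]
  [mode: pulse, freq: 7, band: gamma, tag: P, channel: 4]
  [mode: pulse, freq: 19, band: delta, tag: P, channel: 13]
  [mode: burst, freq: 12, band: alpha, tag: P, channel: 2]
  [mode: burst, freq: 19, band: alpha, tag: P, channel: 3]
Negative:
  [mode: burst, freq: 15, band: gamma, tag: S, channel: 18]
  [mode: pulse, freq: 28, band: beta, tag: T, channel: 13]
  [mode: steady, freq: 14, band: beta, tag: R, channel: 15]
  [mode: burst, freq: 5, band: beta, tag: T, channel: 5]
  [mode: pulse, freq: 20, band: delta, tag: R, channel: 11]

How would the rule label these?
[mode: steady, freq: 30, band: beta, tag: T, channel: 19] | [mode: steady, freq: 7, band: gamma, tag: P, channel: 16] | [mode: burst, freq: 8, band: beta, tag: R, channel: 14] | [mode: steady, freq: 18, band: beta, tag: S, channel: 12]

Negative, Positive, Negative, Negative

Looking at the examples, the only property every 'Positive' case has and every 'Negative' case lacks is: tag is P.
[mode: steady, freq: 30, band: beta, tag: T, channel: 19]: tag is T — does not pass, so Negative. [mode: steady, freq: 7, band: gamma, tag: P, channel: 16]: tag is P — fits, so Positive. [mode: burst, freq: 8, band: beta, tag: R, channel: 14]: tag is R — does not pass, so Negative. [mode: steady, freq: 18, band: beta, tag: S, channel: 12]: tag is S — does not pass, so Negative.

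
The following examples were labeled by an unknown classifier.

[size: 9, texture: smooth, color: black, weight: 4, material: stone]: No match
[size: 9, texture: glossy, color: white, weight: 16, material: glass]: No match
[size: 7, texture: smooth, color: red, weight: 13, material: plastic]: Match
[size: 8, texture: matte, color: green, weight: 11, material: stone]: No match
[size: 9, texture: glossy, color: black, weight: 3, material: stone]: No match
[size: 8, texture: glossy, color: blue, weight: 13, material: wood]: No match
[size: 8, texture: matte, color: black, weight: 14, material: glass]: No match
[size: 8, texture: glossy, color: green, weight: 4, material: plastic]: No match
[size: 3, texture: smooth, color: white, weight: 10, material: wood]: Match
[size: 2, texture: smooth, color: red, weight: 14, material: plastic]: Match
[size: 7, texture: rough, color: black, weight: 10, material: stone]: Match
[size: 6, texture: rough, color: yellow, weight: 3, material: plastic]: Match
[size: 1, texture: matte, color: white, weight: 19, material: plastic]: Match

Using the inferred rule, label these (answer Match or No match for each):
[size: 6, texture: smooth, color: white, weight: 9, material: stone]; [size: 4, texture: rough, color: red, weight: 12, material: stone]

One predicate separates the groups cleanly: size ≤ 7.
[size: 6, texture: smooth, color: white, weight: 9, material: stone] — size = 6, hence Match. [size: 4, texture: rough, color: red, weight: 12, material: stone] — size = 4, hence Match.

Match, Match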